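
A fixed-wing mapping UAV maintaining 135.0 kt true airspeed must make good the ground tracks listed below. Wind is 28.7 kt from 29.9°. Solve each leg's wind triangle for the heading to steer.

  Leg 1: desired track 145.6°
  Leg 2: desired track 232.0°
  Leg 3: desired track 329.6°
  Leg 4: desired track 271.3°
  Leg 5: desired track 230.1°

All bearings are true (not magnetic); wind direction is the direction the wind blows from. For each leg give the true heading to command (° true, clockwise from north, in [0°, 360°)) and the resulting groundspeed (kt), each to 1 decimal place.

Leg 1: heading=134.6°, groundspeed=144.9 kt
Leg 2: heading=236.6°, groundspeed=161.2 kt
Leg 3: heading=340.2°, groundspeed=118.5 kt
Leg 4: heading=282.1°, groundspeed=146.4 kt
Leg 5: heading=234.3°, groundspeed=161.6 kt

Leg 1: desired track 145.6°; wind correction -11.0° → command heading 134.6°, groundspeed 144.9 kt
Leg 2: desired track 232.0°; wind correction +4.6° → command heading 236.6°, groundspeed 161.2 kt
Leg 3: desired track 329.6°; wind correction +10.6° → command heading 340.2°, groundspeed 118.5 kt
Leg 4: desired track 271.3°; wind correction +10.8° → command heading 282.1°, groundspeed 146.4 kt
Leg 5: desired track 230.1°; wind correction +4.2° → command heading 234.3°, groundspeed 161.6 kt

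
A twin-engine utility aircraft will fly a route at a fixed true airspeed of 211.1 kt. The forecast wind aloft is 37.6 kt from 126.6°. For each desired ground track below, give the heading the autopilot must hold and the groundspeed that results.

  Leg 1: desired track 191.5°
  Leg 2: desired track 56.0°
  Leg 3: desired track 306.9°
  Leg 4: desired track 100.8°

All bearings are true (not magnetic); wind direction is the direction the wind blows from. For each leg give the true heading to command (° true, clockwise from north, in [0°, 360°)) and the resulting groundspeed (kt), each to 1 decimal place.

Leg 1: desired track 191.5°; wind correction -9.3° → command heading 182.2°, groundspeed 192.4 kt
Leg 2: desired track 56.0°; wind correction +9.7° → command heading 65.7°, groundspeed 195.6 kt
Leg 3: desired track 306.9°; wind correction +0.1° → command heading 307.0°, groundspeed 248.7 kt
Leg 4: desired track 100.8°; wind correction +4.4° → command heading 105.2°, groundspeed 176.6 kt

Leg 1: heading=182.2°, groundspeed=192.4 kt
Leg 2: heading=65.7°, groundspeed=195.6 kt
Leg 3: heading=307.0°, groundspeed=248.7 kt
Leg 4: heading=105.2°, groundspeed=176.6 kt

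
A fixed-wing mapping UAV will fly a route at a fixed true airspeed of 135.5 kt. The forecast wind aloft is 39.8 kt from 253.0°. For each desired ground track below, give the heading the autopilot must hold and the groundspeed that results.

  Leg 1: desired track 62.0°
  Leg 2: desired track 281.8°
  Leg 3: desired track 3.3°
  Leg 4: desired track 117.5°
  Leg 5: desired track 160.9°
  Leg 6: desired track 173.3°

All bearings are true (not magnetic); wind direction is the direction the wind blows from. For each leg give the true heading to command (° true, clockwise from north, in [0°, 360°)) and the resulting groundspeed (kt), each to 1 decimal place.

Leg 1: heading=58.8°, groundspeed=174.4 kt
Leg 2: heading=273.7°, groundspeed=99.3 kt
Leg 3: heading=347.3°, groundspeed=144.1 kt
Leg 4: heading=129.4°, groundspeed=161.0 kt
Leg 5: heading=178.0°, groundspeed=131.0 kt
Leg 6: heading=190.1°, groundspeed=122.6 kt

Leg 1: desired track 62.0°; wind correction -3.2° → command heading 58.8°, groundspeed 174.4 kt
Leg 2: desired track 281.8°; wind correction -8.1° → command heading 273.7°, groundspeed 99.3 kt
Leg 3: desired track 3.3°; wind correction -16.0° → command heading 347.3°, groundspeed 144.1 kt
Leg 4: desired track 117.5°; wind correction +11.9° → command heading 129.4°, groundspeed 161.0 kt
Leg 5: desired track 160.9°; wind correction +17.1° → command heading 178.0°, groundspeed 131.0 kt
Leg 6: desired track 173.3°; wind correction +16.8° → command heading 190.1°, groundspeed 122.6 kt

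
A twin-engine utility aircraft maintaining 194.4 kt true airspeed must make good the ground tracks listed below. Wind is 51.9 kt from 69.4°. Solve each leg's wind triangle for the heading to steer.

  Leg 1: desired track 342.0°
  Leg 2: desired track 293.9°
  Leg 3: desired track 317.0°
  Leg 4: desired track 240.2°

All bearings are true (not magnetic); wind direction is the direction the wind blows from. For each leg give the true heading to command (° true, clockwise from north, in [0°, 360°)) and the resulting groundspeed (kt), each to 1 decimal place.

Leg 1: heading=357.5°, groundspeed=185.0 kt
Leg 2: heading=304.7°, groundspeed=228.0 kt
Leg 3: heading=331.3°, groundspeed=208.2 kt
Leg 4: heading=237.8°, groundspeed=245.5 kt

Leg 1: desired track 342.0°; wind correction +15.5° → command heading 357.5°, groundspeed 185.0 kt
Leg 2: desired track 293.9°; wind correction +10.8° → command heading 304.7°, groundspeed 228.0 kt
Leg 3: desired track 317.0°; wind correction +14.3° → command heading 331.3°, groundspeed 208.2 kt
Leg 4: desired track 240.2°; wind correction -2.4° → command heading 237.8°, groundspeed 245.5 kt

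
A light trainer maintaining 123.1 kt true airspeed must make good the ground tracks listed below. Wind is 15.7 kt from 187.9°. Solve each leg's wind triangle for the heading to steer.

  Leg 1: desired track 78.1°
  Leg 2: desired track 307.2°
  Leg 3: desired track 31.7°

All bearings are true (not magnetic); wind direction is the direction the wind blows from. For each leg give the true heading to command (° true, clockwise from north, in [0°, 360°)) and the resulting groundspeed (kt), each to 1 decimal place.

Leg 1: heading=85.0°, groundspeed=127.5 kt
Leg 2: heading=300.8°, groundspeed=130.0 kt
Leg 3: heading=34.7°, groundspeed=137.3 kt

Leg 1: desired track 78.1°; wind correction +6.9° → command heading 85.0°, groundspeed 127.5 kt
Leg 2: desired track 307.2°; wind correction -6.4° → command heading 300.8°, groundspeed 130.0 kt
Leg 3: desired track 31.7°; wind correction +3.0° → command heading 34.7°, groundspeed 137.3 kt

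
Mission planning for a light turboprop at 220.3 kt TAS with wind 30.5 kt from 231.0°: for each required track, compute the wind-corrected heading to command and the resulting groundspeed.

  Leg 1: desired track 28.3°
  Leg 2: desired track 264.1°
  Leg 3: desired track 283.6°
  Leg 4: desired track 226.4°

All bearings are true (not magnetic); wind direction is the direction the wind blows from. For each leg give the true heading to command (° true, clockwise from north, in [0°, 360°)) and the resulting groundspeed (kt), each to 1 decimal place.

Leg 1: desired track 28.3°; wind correction -3.1° → command heading 25.2°, groundspeed 248.1 kt
Leg 2: desired track 264.1°; wind correction -4.3° → command heading 259.8°, groundspeed 194.1 kt
Leg 3: desired track 283.6°; wind correction -6.3° → command heading 277.3°, groundspeed 200.4 kt
Leg 4: desired track 226.4°; wind correction +0.6° → command heading 227.0°, groundspeed 189.9 kt

Leg 1: heading=25.2°, groundspeed=248.1 kt
Leg 2: heading=259.8°, groundspeed=194.1 kt
Leg 3: heading=277.3°, groundspeed=200.4 kt
Leg 4: heading=227.0°, groundspeed=189.9 kt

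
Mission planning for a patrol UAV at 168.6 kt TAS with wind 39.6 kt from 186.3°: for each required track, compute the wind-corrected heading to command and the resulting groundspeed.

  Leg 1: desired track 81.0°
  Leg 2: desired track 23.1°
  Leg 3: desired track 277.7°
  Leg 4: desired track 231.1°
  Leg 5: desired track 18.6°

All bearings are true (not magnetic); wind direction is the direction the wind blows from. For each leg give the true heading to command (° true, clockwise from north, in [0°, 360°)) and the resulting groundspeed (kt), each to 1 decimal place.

Leg 1: heading=94.1°, groundspeed=174.7 kt
Leg 2: heading=27.0°, groundspeed=206.1 kt
Leg 3: heading=264.1°, groundspeed=164.9 kt
Leg 4: heading=221.6°, groundspeed=138.2 kt
Leg 5: heading=21.5°, groundspeed=207.1 kt

Leg 1: desired track 81.0°; wind correction +13.1° → command heading 94.1°, groundspeed 174.7 kt
Leg 2: desired track 23.1°; wind correction +3.9° → command heading 27.0°, groundspeed 206.1 kt
Leg 3: desired track 277.7°; wind correction -13.6° → command heading 264.1°, groundspeed 164.9 kt
Leg 4: desired track 231.1°; wind correction -9.5° → command heading 221.6°, groundspeed 138.2 kt
Leg 5: desired track 18.6°; wind correction +2.9° → command heading 21.5°, groundspeed 207.1 kt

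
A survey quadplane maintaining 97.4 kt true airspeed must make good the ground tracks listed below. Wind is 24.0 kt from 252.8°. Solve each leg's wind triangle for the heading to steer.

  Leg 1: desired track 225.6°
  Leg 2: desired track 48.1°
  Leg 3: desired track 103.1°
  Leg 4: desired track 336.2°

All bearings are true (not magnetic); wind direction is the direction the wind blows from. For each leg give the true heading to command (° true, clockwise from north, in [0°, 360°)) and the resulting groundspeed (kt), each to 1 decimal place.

Leg 1: heading=232.1°, groundspeed=75.4 kt
Leg 2: heading=42.2°, groundspeed=118.7 kt
Leg 3: heading=110.2°, groundspeed=117.4 kt
Leg 4: heading=322.0°, groundspeed=91.7 kt

Leg 1: desired track 225.6°; wind correction +6.5° → command heading 232.1°, groundspeed 75.4 kt
Leg 2: desired track 48.1°; wind correction -5.9° → command heading 42.2°, groundspeed 118.7 kt
Leg 3: desired track 103.1°; wind correction +7.1° → command heading 110.2°, groundspeed 117.4 kt
Leg 4: desired track 336.2°; wind correction -14.2° → command heading 322.0°, groundspeed 91.7 kt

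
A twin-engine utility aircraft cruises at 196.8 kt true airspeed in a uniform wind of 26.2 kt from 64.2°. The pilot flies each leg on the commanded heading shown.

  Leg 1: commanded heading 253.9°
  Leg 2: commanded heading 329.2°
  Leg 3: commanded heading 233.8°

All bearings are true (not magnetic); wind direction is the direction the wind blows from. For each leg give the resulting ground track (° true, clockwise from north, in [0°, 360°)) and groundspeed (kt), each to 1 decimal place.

Leg 1: track=252.8°, groundspeed=222.7 kt
Leg 2: track=321.7°, groundspeed=200.8 kt
Leg 3: track=235.0°, groundspeed=222.6 kt

Leg 1: heading 253.9°; drift -1.1° → track 252.8°, groundspeed 222.7 kt
Leg 2: heading 329.2°; drift -7.5° → track 321.7°, groundspeed 200.8 kt
Leg 3: heading 233.8°; drift +1.2° → track 235.0°, groundspeed 222.6 kt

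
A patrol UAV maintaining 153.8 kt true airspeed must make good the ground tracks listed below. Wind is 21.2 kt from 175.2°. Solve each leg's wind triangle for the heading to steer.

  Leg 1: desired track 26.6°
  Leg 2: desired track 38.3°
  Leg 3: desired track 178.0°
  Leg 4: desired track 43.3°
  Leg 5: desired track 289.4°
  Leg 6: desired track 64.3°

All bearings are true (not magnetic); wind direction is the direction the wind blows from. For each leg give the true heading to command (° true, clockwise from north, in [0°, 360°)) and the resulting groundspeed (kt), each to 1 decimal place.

Leg 1: heading=30.7°, groundspeed=171.5 kt
Leg 2: heading=43.7°, groundspeed=168.6 kt
Leg 3: heading=177.6°, groundspeed=132.6 kt
Leg 4: heading=49.2°, groundspeed=167.1 kt
Leg 5: heading=282.2°, groundspeed=161.3 kt
Leg 6: heading=71.7°, groundspeed=160.1 kt

Leg 1: desired track 26.6°; wind correction +4.1° → command heading 30.7°, groundspeed 171.5 kt
Leg 2: desired track 38.3°; wind correction +5.4° → command heading 43.7°, groundspeed 168.6 kt
Leg 3: desired track 178.0°; wind correction -0.4° → command heading 177.6°, groundspeed 132.6 kt
Leg 4: desired track 43.3°; wind correction +5.9° → command heading 49.2°, groundspeed 167.1 kt
Leg 5: desired track 289.4°; wind correction -7.2° → command heading 282.2°, groundspeed 161.3 kt
Leg 6: desired track 64.3°; wind correction +7.4° → command heading 71.7°, groundspeed 160.1 kt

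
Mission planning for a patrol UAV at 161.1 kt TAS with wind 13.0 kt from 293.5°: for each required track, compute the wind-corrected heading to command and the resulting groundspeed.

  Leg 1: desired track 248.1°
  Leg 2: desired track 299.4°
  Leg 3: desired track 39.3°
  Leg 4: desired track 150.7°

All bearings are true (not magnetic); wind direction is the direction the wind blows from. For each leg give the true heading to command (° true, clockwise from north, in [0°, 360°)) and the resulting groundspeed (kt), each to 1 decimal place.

Leg 1: heading=251.4°, groundspeed=151.7 kt
Leg 2: heading=298.9°, groundspeed=148.2 kt
Leg 3: heading=34.8°, groundspeed=164.2 kt
Leg 4: heading=153.5°, groundspeed=171.3 kt

Leg 1: desired track 248.1°; wind correction +3.3° → command heading 251.4°, groundspeed 151.7 kt
Leg 2: desired track 299.4°; wind correction -0.5° → command heading 298.9°, groundspeed 148.2 kt
Leg 3: desired track 39.3°; wind correction -4.5° → command heading 34.8°, groundspeed 164.2 kt
Leg 4: desired track 150.7°; wind correction +2.8° → command heading 153.5°, groundspeed 171.3 kt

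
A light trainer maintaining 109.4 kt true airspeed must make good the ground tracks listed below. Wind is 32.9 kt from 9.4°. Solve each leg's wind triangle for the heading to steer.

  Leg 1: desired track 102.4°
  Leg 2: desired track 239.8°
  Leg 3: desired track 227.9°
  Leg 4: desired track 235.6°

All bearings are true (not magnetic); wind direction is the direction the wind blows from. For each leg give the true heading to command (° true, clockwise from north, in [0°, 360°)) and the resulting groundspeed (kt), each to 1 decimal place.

Leg 1: heading=84.9°, groundspeed=106.1 kt
Leg 2: heading=253.2°, groundspeed=127.4 kt
Leg 3: heading=238.7°, groundspeed=133.2 kt
Leg 4: heading=248.1°, groundspeed=129.6 kt

Leg 1: desired track 102.4°; wind correction -17.5° → command heading 84.9°, groundspeed 106.1 kt
Leg 2: desired track 239.8°; wind correction +13.4° → command heading 253.2°, groundspeed 127.4 kt
Leg 3: desired track 227.9°; wind correction +10.8° → command heading 238.7°, groundspeed 133.2 kt
Leg 4: desired track 235.6°; wind correction +12.5° → command heading 248.1°, groundspeed 129.6 kt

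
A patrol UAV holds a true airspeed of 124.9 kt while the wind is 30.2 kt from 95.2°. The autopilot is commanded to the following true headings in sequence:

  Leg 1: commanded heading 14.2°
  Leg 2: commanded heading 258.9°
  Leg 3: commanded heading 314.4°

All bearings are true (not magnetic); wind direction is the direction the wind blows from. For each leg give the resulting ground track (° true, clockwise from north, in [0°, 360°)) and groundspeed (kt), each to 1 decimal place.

Leg 1: heading 14.2°; drift -13.9° → track 0.3°, groundspeed 123.8 kt
Leg 2: heading 258.9°; drift +3.2° → track 262.1°, groundspeed 154.1 kt
Leg 3: heading 314.4°; drift -7.3° → track 307.1°, groundspeed 149.5 kt

Leg 1: track=0.3°, groundspeed=123.8 kt
Leg 2: track=262.1°, groundspeed=154.1 kt
Leg 3: track=307.1°, groundspeed=149.5 kt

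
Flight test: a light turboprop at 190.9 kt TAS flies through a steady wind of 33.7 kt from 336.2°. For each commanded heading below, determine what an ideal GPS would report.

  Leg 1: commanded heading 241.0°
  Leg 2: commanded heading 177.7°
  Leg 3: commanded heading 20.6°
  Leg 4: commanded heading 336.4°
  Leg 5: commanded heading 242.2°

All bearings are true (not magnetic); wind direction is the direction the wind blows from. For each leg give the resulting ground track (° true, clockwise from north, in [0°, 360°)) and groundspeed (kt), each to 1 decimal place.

Leg 1: track=231.2°, groundspeed=196.8 kt
Leg 2: track=174.5°, groundspeed=222.6 kt
Leg 3: track=28.6°, groundspeed=168.5 kt
Leg 4: track=336.4°, groundspeed=157.2 kt
Leg 5: track=232.3°, groundspeed=196.2 kt

Leg 1: heading 241.0°; drift -9.8° → track 231.2°, groundspeed 196.8 kt
Leg 2: heading 177.7°; drift -3.2° → track 174.5°, groundspeed 222.6 kt
Leg 3: heading 20.6°; drift +8.0° → track 28.6°, groundspeed 168.5 kt
Leg 4: heading 336.4°; drift +0.0° → track 336.4°, groundspeed 157.2 kt
Leg 5: heading 242.2°; drift -9.9° → track 232.3°, groundspeed 196.2 kt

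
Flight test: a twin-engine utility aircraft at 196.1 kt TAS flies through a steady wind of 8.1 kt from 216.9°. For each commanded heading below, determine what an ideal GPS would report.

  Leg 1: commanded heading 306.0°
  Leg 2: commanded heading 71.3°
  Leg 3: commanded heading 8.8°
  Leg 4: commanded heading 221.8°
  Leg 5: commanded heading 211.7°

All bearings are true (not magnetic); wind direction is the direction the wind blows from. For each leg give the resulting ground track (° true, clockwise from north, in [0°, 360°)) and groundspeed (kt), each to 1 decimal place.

Leg 1: heading 306.0°; drift +2.4° → track 308.4°, groundspeed 196.1 kt
Leg 2: heading 71.3°; drift -1.3° → track 70.0°, groundspeed 202.8 kt
Leg 3: heading 8.8°; drift +1.1° → track 9.9°, groundspeed 203.3 kt
Leg 4: heading 221.8°; drift +0.2° → track 222.0°, groundspeed 188.0 kt
Leg 5: heading 211.7°; drift -0.2° → track 211.5°, groundspeed 188.0 kt

Leg 1: track=308.4°, groundspeed=196.1 kt
Leg 2: track=70.0°, groundspeed=202.8 kt
Leg 3: track=9.9°, groundspeed=203.3 kt
Leg 4: track=222.0°, groundspeed=188.0 kt
Leg 5: track=211.5°, groundspeed=188.0 kt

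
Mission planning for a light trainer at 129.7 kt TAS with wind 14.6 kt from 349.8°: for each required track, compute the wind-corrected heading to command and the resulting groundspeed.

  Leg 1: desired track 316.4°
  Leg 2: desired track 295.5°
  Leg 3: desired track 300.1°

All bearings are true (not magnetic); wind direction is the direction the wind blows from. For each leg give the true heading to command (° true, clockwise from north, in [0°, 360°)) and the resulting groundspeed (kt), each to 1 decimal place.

Leg 1: desired track 316.4°; wind correction +3.6° → command heading 320.0°, groundspeed 117.3 kt
Leg 2: desired track 295.5°; wind correction +5.2° → command heading 300.7°, groundspeed 120.6 kt
Leg 3: desired track 300.1°; wind correction +4.9° → command heading 305.0°, groundspeed 119.8 kt

Leg 1: heading=320.0°, groundspeed=117.3 kt
Leg 2: heading=300.7°, groundspeed=120.6 kt
Leg 3: heading=305.0°, groundspeed=119.8 kt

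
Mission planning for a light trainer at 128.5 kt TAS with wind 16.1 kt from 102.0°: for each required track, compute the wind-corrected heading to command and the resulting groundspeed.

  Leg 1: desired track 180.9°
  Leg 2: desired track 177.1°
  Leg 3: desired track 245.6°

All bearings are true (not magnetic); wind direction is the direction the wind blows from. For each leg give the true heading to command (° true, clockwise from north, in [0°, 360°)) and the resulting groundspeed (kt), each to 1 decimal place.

Leg 1: desired track 180.9°; wind correction -7.1° → command heading 173.8°, groundspeed 124.4 kt
Leg 2: desired track 177.1°; wind correction -7.0° → command heading 170.1°, groundspeed 123.4 kt
Leg 3: desired track 245.6°; wind correction -4.3° → command heading 241.3°, groundspeed 141.1 kt

Leg 1: heading=173.8°, groundspeed=124.4 kt
Leg 2: heading=170.1°, groundspeed=123.4 kt
Leg 3: heading=241.3°, groundspeed=141.1 kt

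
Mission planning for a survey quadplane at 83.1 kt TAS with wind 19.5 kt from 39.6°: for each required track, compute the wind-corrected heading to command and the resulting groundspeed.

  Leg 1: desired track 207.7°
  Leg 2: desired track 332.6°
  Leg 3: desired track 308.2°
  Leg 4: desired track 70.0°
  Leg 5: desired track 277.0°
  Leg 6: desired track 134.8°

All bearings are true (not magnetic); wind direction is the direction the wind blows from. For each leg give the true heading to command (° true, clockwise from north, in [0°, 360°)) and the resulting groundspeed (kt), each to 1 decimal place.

Leg 1: heading=204.9°, groundspeed=102.1 kt
Leg 2: heading=345.1°, groundspeed=73.5 kt
Leg 3: heading=321.8°, groundspeed=81.3 kt
Leg 4: heading=63.2°, groundspeed=65.7 kt
Leg 5: heading=288.4°, groundspeed=92.0 kt
Leg 6: heading=121.3°, groundspeed=82.6 kt

Leg 1: desired track 207.7°; wind correction -2.8° → command heading 204.9°, groundspeed 102.1 kt
Leg 2: desired track 332.6°; wind correction +12.5° → command heading 345.1°, groundspeed 73.5 kt
Leg 3: desired track 308.2°; wind correction +13.6° → command heading 321.8°, groundspeed 81.3 kt
Leg 4: desired track 70.0°; wind correction -6.8° → command heading 63.2°, groundspeed 65.7 kt
Leg 5: desired track 277.0°; wind correction +11.4° → command heading 288.4°, groundspeed 92.0 kt
Leg 6: desired track 134.8°; wind correction -13.5° → command heading 121.3°, groundspeed 82.6 kt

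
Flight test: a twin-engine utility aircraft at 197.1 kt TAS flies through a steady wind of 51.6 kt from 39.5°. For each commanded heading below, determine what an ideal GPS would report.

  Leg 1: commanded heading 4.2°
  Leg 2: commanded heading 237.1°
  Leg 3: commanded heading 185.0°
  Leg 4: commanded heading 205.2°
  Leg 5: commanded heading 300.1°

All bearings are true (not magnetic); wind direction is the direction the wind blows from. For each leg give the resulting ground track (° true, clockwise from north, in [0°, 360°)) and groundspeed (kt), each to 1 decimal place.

Leg 1: heading 4.2°; drift -10.9° → track 353.3°, groundspeed 157.8 kt
Leg 2: heading 237.1°; drift -3.6° → track 233.5°, groundspeed 246.8 kt
Leg 3: heading 185.0°; drift +7.0° → track 192.0°, groundspeed 241.4 kt
Leg 4: heading 205.2°; drift +3.0° → track 208.2°, groundspeed 247.4 kt
Leg 5: heading 300.1°; drift -13.9° → track 286.2°, groundspeed 211.7 kt

Leg 1: track=353.3°, groundspeed=157.8 kt
Leg 2: track=233.5°, groundspeed=246.8 kt
Leg 3: track=192.0°, groundspeed=241.4 kt
Leg 4: track=208.2°, groundspeed=247.4 kt
Leg 5: track=286.2°, groundspeed=211.7 kt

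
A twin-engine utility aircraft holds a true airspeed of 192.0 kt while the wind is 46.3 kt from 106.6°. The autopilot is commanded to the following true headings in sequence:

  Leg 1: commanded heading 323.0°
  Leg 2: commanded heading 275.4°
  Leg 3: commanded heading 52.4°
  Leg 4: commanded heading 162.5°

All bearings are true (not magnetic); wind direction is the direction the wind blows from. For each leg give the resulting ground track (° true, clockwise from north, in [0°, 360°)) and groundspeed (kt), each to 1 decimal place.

Leg 1: heading 323.0°; drift -6.8° → track 316.2°, groundspeed 230.9 kt
Leg 2: heading 275.4°; drift +2.2° → track 277.6°, groundspeed 237.6 kt
Leg 3: heading 52.4°; drift -12.8° → track 39.6°, groundspeed 169.1 kt
Leg 4: heading 162.5°; drift +13.0° → track 175.5°, groundspeed 170.4 kt

Leg 1: track=316.2°, groundspeed=230.9 kt
Leg 2: track=277.6°, groundspeed=237.6 kt
Leg 3: track=39.6°, groundspeed=169.1 kt
Leg 4: track=175.5°, groundspeed=170.4 kt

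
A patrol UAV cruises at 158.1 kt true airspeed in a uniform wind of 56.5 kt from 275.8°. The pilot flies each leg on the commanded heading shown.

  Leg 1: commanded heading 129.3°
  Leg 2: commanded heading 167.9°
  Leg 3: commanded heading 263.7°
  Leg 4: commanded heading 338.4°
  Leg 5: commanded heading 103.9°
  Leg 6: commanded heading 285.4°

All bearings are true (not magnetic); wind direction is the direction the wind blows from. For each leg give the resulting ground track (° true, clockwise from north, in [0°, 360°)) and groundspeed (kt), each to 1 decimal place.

Leg 1: heading 129.3°; drift -8.6° → track 120.7°, groundspeed 207.6 kt
Leg 2: heading 167.9°; drift -17.0° → track 150.9°, groundspeed 183.5 kt
Leg 3: heading 263.7°; drift -6.6° → track 257.1°, groundspeed 103.5 kt
Leg 4: heading 338.4°; drift +20.8° → track 359.2°, groundspeed 141.3 kt
Leg 5: heading 103.9°; drift -2.1° → track 101.8°, groundspeed 214.2 kt
Leg 6: heading 285.4°; drift +5.3° → track 290.7°, groundspeed 102.8 kt

Leg 1: track=120.7°, groundspeed=207.6 kt
Leg 2: track=150.9°, groundspeed=183.5 kt
Leg 3: track=257.1°, groundspeed=103.5 kt
Leg 4: track=359.2°, groundspeed=141.3 kt
Leg 5: track=101.8°, groundspeed=214.2 kt
Leg 6: track=290.7°, groundspeed=102.8 kt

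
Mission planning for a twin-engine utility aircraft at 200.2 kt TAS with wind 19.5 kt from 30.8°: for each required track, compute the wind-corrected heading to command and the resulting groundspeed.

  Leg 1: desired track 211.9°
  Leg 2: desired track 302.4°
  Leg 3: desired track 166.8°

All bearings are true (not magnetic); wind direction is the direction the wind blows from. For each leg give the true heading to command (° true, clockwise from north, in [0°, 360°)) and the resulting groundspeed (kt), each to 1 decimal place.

Leg 1: heading=212.0°, groundspeed=219.7 kt
Leg 2: heading=308.0°, groundspeed=198.7 kt
Leg 3: heading=162.9°, groundspeed=213.8 kt

Leg 1: desired track 211.9°; wind correction +0.1° → command heading 212.0°, groundspeed 219.7 kt
Leg 2: desired track 302.4°; wind correction +5.6° → command heading 308.0°, groundspeed 198.7 kt
Leg 3: desired track 166.8°; wind correction -3.9° → command heading 162.9°, groundspeed 213.8 kt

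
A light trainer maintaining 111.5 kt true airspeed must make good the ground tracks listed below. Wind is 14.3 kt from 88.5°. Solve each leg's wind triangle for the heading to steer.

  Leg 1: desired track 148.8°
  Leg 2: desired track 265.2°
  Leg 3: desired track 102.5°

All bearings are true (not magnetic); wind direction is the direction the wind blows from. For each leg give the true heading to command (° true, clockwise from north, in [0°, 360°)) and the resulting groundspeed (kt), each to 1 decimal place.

Leg 1: desired track 148.8°; wind correction -6.4° → command heading 142.4°, groundspeed 103.7 kt
Leg 2: desired track 265.2°; wind correction -0.4° → command heading 264.8°, groundspeed 125.8 kt
Leg 3: desired track 102.5°; wind correction -1.8° → command heading 100.7°, groundspeed 97.6 kt

Leg 1: heading=142.4°, groundspeed=103.7 kt
Leg 2: heading=264.8°, groundspeed=125.8 kt
Leg 3: heading=100.7°, groundspeed=97.6 kt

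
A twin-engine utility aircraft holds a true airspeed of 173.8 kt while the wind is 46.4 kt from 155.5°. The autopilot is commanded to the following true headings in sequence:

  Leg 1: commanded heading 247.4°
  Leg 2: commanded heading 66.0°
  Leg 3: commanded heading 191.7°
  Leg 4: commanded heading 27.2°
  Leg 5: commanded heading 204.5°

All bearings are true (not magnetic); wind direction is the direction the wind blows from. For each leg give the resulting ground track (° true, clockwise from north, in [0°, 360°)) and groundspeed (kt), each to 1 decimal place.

Leg 1: track=262.2°, groundspeed=181.4 kt
Leg 2: track=51.0°, groundspeed=179.5 kt
Leg 3: track=203.1°, groundspeed=139.1 kt
Leg 4: track=17.0°, groundspeed=205.8 kt
Leg 5: track=218.2°, groundspeed=147.6 kt

Leg 1: heading 247.4°; drift +14.8° → track 262.2°, groundspeed 181.4 kt
Leg 2: heading 66.0°; drift -15.0° → track 51.0°, groundspeed 179.5 kt
Leg 3: heading 191.7°; drift +11.4° → track 203.1°, groundspeed 139.1 kt
Leg 4: heading 27.2°; drift -10.2° → track 17.0°, groundspeed 205.8 kt
Leg 5: heading 204.5°; drift +13.7° → track 218.2°, groundspeed 147.6 kt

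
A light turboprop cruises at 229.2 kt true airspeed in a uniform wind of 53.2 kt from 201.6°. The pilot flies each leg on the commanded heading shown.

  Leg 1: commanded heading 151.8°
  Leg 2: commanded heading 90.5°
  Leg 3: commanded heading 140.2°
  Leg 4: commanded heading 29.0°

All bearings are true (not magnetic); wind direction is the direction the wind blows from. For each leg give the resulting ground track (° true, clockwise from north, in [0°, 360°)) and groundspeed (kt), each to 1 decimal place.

Leg 1: track=140.0°, groundspeed=199.1 kt
Leg 2: track=79.2°, groundspeed=253.3 kt
Leg 3: track=127.3°, groundspeed=209.0 kt
Leg 4: track=27.6°, groundspeed=282.0 kt

Leg 1: heading 151.8°; drift -11.8° → track 140.0°, groundspeed 199.1 kt
Leg 2: heading 90.5°; drift -11.3° → track 79.2°, groundspeed 253.3 kt
Leg 3: heading 140.2°; drift -12.9° → track 127.3°, groundspeed 209.0 kt
Leg 4: heading 29.0°; drift -1.4° → track 27.6°, groundspeed 282.0 kt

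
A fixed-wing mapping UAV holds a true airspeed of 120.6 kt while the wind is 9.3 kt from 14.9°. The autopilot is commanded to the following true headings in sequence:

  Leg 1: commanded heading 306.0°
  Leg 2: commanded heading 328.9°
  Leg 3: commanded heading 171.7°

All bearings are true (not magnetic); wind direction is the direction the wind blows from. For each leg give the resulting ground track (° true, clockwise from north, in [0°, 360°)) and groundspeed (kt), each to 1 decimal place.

Leg 1: track=301.8°, groundspeed=117.6 kt
Leg 2: track=325.5°, groundspeed=114.3 kt
Leg 3: track=173.3°, groundspeed=129.2 kt

Leg 1: heading 306.0°; drift -4.2° → track 301.8°, groundspeed 117.6 kt
Leg 2: heading 328.9°; drift -3.4° → track 325.5°, groundspeed 114.3 kt
Leg 3: heading 171.7°; drift +1.6° → track 173.3°, groundspeed 129.2 kt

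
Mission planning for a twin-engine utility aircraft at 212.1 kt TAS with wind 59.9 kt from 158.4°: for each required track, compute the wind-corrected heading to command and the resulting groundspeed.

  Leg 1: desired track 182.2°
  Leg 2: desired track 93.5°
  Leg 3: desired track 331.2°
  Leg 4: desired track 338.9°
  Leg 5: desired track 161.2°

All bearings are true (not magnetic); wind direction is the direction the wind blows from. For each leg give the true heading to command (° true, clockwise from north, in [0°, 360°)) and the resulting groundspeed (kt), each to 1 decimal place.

Leg 1: desired track 182.2°; wind correction -6.5° → command heading 175.7°, groundspeed 155.9 kt
Leg 2: desired track 93.5°; wind correction +14.8° → command heading 108.3°, groundspeed 179.6 kt
Leg 3: desired track 331.2°; wind correction -2.0° → command heading 329.2°, groundspeed 271.4 kt
Leg 4: desired track 338.9°; wind correction +0.1° → command heading 339.0°, groundspeed 272.0 kt
Leg 5: desired track 161.2°; wind correction -0.8° → command heading 160.4°, groundspeed 152.3 kt

Leg 1: heading=175.7°, groundspeed=155.9 kt
Leg 2: heading=108.3°, groundspeed=179.6 kt
Leg 3: heading=329.2°, groundspeed=271.4 kt
Leg 4: heading=339.0°, groundspeed=272.0 kt
Leg 5: heading=160.4°, groundspeed=152.3 kt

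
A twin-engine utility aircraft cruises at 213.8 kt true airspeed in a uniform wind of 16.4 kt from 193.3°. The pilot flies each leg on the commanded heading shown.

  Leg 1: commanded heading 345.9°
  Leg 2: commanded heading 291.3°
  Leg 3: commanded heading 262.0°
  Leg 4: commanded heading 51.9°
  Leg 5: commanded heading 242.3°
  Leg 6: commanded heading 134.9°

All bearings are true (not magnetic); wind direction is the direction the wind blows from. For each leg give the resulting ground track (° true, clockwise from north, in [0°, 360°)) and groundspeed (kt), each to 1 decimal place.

Leg 1: track=347.8°, groundspeed=228.5 kt
Leg 2: track=295.6°, groundspeed=216.7 kt
Leg 3: track=266.2°, groundspeed=208.4 kt
Leg 4: track=49.3°, groundspeed=226.8 kt
Leg 5: track=245.8°, groundspeed=203.4 kt
Leg 6: track=131.0°, groundspeed=205.7 kt

Leg 1: heading 345.9°; drift +1.9° → track 347.8°, groundspeed 228.5 kt
Leg 2: heading 291.3°; drift +4.3° → track 295.6°, groundspeed 216.7 kt
Leg 3: heading 262.0°; drift +4.2° → track 266.2°, groundspeed 208.4 kt
Leg 4: heading 51.9°; drift -2.6° → track 49.3°, groundspeed 226.8 kt
Leg 5: heading 242.3°; drift +3.5° → track 245.8°, groundspeed 203.4 kt
Leg 6: heading 134.9°; drift -3.9° → track 131.0°, groundspeed 205.7 kt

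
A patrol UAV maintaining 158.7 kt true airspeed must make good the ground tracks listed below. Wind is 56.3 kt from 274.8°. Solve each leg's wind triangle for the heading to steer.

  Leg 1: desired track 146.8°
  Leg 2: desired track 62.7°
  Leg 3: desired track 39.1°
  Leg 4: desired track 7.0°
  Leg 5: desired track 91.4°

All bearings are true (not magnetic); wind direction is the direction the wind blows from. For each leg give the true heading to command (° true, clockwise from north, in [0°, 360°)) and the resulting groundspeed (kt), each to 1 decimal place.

Leg 1: heading=163.0°, groundspeed=187.0 kt
Leg 2: heading=51.8°, groundspeed=203.5 kt
Leg 3: heading=22.1°, groundspeed=183.5 kt
Leg 4: heading=346.2°, groundspeed=150.6 kt
Leg 5: heading=90.2°, groundspeed=214.9 kt

Leg 1: desired track 146.8°; wind correction +16.2° → command heading 163.0°, groundspeed 187.0 kt
Leg 2: desired track 62.7°; wind correction -10.9° → command heading 51.8°, groundspeed 203.5 kt
Leg 3: desired track 39.1°; wind correction -17.0° → command heading 22.1°, groundspeed 183.5 kt
Leg 4: desired track 7.0°; wind correction -20.8° → command heading 346.2°, groundspeed 150.6 kt
Leg 5: desired track 91.4°; wind correction -1.2° → command heading 90.2°, groundspeed 214.9 kt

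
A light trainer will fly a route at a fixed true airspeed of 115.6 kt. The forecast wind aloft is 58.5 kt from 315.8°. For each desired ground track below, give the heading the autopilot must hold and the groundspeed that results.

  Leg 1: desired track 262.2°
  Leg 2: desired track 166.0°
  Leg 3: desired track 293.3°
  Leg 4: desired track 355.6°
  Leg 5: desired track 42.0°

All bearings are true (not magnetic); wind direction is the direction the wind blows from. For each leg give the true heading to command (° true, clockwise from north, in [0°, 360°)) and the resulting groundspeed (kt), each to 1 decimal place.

Leg 1: heading=286.2°, groundspeed=70.9 kt
Leg 2: heading=180.7°, groundspeed=162.4 kt
Leg 3: heading=304.5°, groundspeed=59.4 kt
Leg 4: heading=336.7°, groundspeed=64.4 kt
Leg 5: heading=11.7°, groundspeed=95.9 kt

Leg 1: desired track 262.2°; wind correction +24.0° → command heading 286.2°, groundspeed 70.9 kt
Leg 2: desired track 166.0°; wind correction +14.7° → command heading 180.7°, groundspeed 162.4 kt
Leg 3: desired track 293.3°; wind correction +11.2° → command heading 304.5°, groundspeed 59.4 kt
Leg 4: desired track 355.6°; wind correction -18.9° → command heading 336.7°, groundspeed 64.4 kt
Leg 5: desired track 42.0°; wind correction -30.3° → command heading 11.7°, groundspeed 95.9 kt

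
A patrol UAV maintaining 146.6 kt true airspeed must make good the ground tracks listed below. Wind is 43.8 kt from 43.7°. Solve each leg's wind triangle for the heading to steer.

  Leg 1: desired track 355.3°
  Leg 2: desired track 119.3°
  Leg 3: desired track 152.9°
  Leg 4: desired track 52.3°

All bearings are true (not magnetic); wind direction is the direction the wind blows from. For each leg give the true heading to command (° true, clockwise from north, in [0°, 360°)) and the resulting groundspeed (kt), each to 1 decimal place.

Leg 1: heading=8.2°, groundspeed=113.8 kt
Leg 2: heading=102.5°, groundspeed=129.4 kt
Leg 3: heading=136.5°, groundspeed=155.0 kt
Leg 4: heading=49.7°, groundspeed=103.1 kt

Leg 1: desired track 355.3°; wind correction +12.9° → command heading 8.2°, groundspeed 113.8 kt
Leg 2: desired track 119.3°; wind correction -16.8° → command heading 102.5°, groundspeed 129.4 kt
Leg 3: desired track 152.9°; wind correction -16.4° → command heading 136.5°, groundspeed 155.0 kt
Leg 4: desired track 52.3°; wind correction -2.6° → command heading 49.7°, groundspeed 103.1 kt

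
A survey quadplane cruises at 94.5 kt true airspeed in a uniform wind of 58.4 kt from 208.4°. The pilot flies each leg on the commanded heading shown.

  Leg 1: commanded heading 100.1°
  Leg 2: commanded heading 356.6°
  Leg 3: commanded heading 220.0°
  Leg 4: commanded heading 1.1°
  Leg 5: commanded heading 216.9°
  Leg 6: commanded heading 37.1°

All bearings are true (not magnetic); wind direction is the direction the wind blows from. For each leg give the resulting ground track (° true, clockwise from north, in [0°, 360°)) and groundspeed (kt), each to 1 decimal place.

Leg 1: track=73.9°, groundspeed=125.7 kt
Leg 2: track=8.7°, groundspeed=147.4 kt
Leg 3: track=237.5°, groundspeed=39.1 kt
Leg 4: track=11.5°, groundspeed=148.8 kt
Leg 5: track=230.1°, groundspeed=37.7 kt
Leg 6: track=33.8°, groundspeed=152.5 kt

Leg 1: heading 100.1°; drift -26.2° → track 73.9°, groundspeed 125.7 kt
Leg 2: heading 356.6°; drift +12.1° → track 8.7°, groundspeed 147.4 kt
Leg 3: heading 220.0°; drift +17.5° → track 237.5°, groundspeed 39.1 kt
Leg 4: heading 1.1°; drift +10.4° → track 11.5°, groundspeed 148.8 kt
Leg 5: heading 216.9°; drift +13.2° → track 230.1°, groundspeed 37.7 kt
Leg 6: heading 37.1°; drift -3.3° → track 33.8°, groundspeed 152.5 kt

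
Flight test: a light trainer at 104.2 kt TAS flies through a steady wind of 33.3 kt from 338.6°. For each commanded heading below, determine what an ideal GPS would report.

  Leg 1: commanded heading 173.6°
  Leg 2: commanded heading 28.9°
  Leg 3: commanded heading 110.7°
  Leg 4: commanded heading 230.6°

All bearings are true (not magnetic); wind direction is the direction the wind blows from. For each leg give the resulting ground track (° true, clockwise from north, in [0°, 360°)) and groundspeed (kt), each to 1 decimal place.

Leg 1: track=170.0°, groundspeed=136.6 kt
Leg 2: track=46.1°, groundspeed=86.8 kt
Leg 3: track=121.7°, groundspeed=128.9 kt
Leg 4: track=215.1°, groundspeed=118.8 kt

Leg 1: heading 173.6°; drift -3.6° → track 170.0°, groundspeed 136.6 kt
Leg 2: heading 28.9°; drift +17.2° → track 46.1°, groundspeed 86.8 kt
Leg 3: heading 110.7°; drift +11.0° → track 121.7°, groundspeed 128.9 kt
Leg 4: heading 230.6°; drift -15.5° → track 215.1°, groundspeed 118.8 kt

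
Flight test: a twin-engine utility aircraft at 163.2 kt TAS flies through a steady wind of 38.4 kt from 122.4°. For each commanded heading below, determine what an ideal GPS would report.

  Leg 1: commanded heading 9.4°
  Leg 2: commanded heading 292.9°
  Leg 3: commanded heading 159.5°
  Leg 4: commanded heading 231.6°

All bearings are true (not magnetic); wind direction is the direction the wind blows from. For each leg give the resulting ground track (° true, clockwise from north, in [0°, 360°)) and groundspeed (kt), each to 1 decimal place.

Leg 1: heading 9.4°; drift -11.2° → track 358.2°, groundspeed 181.7 kt
Leg 2: heading 292.9°; drift +1.8° → track 294.7°, groundspeed 201.2 kt
Leg 3: heading 159.5°; drift +9.9° → track 169.4°, groundspeed 134.6 kt
Leg 4: heading 231.6°; drift +11.7° → track 243.3°, groundspeed 179.5 kt

Leg 1: track=358.2°, groundspeed=181.7 kt
Leg 2: track=294.7°, groundspeed=201.2 kt
Leg 3: track=169.4°, groundspeed=134.6 kt
Leg 4: track=243.3°, groundspeed=179.5 kt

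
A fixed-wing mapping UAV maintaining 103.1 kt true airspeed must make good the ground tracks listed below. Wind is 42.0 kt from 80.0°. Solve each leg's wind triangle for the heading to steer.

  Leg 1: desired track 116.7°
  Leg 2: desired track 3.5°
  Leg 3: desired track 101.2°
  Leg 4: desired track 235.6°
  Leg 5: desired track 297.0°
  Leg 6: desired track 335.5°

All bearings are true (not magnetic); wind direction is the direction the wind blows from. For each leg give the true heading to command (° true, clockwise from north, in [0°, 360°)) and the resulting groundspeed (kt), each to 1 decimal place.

Leg 1: desired track 116.7°; wind correction -14.1° → command heading 102.6°, groundspeed 66.3 kt
Leg 2: desired track 3.5°; wind correction +23.3° → command heading 26.8°, groundspeed 84.9 kt
Leg 3: desired track 101.2°; wind correction -8.5° → command heading 92.7°, groundspeed 62.8 kt
Leg 4: desired track 235.6°; wind correction -9.7° → command heading 225.9°, groundspeed 139.9 kt
Leg 5: desired track 297.0°; wind correction +14.2° → command heading 311.2°, groundspeed 133.5 kt
Leg 6: desired track 335.5°; wind correction +23.2° → command heading 358.7°, groundspeed 105.3 kt

Leg 1: heading=102.6°, groundspeed=66.3 kt
Leg 2: heading=26.8°, groundspeed=84.9 kt
Leg 3: heading=92.7°, groundspeed=62.8 kt
Leg 4: heading=225.9°, groundspeed=139.9 kt
Leg 5: heading=311.2°, groundspeed=133.5 kt
Leg 6: heading=358.7°, groundspeed=105.3 kt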